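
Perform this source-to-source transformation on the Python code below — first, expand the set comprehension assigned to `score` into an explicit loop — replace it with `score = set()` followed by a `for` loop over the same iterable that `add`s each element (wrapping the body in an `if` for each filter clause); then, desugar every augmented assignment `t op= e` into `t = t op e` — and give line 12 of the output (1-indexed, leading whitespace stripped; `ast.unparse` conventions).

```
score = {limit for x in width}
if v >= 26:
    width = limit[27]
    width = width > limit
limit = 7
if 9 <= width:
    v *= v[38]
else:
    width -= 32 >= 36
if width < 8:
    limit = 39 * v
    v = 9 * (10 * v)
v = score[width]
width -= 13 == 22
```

Transformed code:
score = set()
for x in width:
    score.add(limit)
if v >= 26:
    width = limit[27]
    width = width > limit
limit = 7
if 9 <= width:
    v = v * v[38]
else:
    width = width - (32 >= 36)
if width < 8:
    limit = 39 * v
    v = 9 * (10 * v)
v = score[width]
width = width - (13 == 22)

if width < 8:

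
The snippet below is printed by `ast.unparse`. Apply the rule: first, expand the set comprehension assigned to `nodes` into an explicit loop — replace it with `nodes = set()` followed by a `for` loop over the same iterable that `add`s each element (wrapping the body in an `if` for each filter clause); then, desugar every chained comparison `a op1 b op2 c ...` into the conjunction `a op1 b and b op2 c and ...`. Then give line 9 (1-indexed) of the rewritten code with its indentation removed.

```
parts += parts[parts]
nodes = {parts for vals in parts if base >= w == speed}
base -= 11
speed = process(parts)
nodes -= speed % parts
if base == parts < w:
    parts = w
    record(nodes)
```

Transformed code:
parts += parts[parts]
nodes = set()
for vals in parts:
    if base >= w and w == speed:
        nodes.add(parts)
base -= 11
speed = process(parts)
nodes -= speed % parts
if base == parts and parts < w:
    parts = w
    record(nodes)

if base == parts and parts < w:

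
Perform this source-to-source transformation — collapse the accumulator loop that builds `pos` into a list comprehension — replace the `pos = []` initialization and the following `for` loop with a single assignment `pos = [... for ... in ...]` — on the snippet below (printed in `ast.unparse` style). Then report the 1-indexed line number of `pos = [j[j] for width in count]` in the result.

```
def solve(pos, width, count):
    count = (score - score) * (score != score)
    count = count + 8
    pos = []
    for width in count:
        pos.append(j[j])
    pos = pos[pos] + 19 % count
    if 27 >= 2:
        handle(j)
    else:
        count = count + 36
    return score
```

4

Transformed code:
def solve(pos, width, count):
    count = (score - score) * (score != score)
    count = count + 8
    pos = [j[j] for width in count]
    pos = pos[pos] + 19 % count
    if 27 >= 2:
        handle(j)
    else:
        count = count + 36
    return score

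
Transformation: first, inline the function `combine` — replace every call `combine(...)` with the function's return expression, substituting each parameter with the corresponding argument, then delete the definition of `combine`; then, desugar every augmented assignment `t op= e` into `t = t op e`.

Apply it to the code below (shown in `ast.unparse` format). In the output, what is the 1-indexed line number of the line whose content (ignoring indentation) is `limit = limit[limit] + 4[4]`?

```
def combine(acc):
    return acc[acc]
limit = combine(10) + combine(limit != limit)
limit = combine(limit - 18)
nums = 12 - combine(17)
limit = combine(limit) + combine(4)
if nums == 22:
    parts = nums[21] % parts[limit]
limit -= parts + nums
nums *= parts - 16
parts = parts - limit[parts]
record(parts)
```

Transformed code:
limit = 10[10] + (limit != limit)[limit != limit]
limit = (limit - 18)[limit - 18]
nums = 12 - 17[17]
limit = limit[limit] + 4[4]
if nums == 22:
    parts = nums[21] % parts[limit]
limit = limit - (parts + nums)
nums = nums * (parts - 16)
parts = parts - limit[parts]
record(parts)

4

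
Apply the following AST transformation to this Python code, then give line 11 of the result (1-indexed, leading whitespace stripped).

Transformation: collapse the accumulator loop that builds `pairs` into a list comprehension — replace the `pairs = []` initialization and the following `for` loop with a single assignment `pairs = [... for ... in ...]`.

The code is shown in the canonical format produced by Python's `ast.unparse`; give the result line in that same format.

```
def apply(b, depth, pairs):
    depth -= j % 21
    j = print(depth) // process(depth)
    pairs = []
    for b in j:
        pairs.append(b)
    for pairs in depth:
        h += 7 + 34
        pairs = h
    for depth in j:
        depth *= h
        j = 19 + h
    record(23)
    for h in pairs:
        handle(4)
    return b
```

Transformed code:
def apply(b, depth, pairs):
    depth -= j % 21
    j = print(depth) // process(depth)
    pairs = [b for b in j]
    for pairs in depth:
        h += 7 + 34
        pairs = h
    for depth in j:
        depth *= h
        j = 19 + h
    record(23)
    for h in pairs:
        handle(4)
    return b

record(23)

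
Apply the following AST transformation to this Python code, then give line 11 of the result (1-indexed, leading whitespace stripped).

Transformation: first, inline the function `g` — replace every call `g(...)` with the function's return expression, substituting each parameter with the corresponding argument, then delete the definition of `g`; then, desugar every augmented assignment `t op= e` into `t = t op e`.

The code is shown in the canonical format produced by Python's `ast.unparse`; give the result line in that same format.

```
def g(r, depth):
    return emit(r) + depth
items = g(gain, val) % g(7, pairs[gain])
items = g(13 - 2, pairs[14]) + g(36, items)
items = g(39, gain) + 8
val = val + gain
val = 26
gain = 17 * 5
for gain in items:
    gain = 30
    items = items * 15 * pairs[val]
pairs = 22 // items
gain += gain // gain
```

Transformed code:
items = (emit(gain) + val) % (emit(7) + pairs[gain])
items = emit(13 - 2) + pairs[14] + (emit(36) + items)
items = emit(39) + gain + 8
val = val + gain
val = 26
gain = 17 * 5
for gain in items:
    gain = 30
    items = items * 15 * pairs[val]
pairs = 22 // items
gain = gain + gain // gain

gain = gain + gain // gain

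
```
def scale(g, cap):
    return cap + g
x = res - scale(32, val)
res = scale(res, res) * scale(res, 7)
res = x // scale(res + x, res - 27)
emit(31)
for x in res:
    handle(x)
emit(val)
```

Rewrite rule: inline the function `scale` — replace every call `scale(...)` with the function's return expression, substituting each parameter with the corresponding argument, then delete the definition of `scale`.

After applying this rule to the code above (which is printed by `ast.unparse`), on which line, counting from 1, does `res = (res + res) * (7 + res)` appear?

2

Transformed code:
x = res - (val + 32)
res = (res + res) * (7 + res)
res = x // (res - 27 + (res + x))
emit(31)
for x in res:
    handle(x)
emit(val)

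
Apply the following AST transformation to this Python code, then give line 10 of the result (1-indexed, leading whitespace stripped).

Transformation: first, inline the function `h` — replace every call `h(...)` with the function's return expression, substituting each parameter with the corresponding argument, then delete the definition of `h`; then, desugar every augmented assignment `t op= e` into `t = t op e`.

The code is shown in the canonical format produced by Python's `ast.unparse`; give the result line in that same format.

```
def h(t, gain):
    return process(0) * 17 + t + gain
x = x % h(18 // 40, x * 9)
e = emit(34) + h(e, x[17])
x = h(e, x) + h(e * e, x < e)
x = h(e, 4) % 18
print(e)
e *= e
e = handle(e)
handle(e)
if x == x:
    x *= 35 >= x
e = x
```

x = x * (35 >= x)

Transformed code:
x = x % (process(0) * 17 + 18 // 40 + x * 9)
e = emit(34) + (process(0) * 17 + e + x[17])
x = process(0) * 17 + e + x + (process(0) * 17 + e * e + (x < e))
x = (process(0) * 17 + e + 4) % 18
print(e)
e = e * e
e = handle(e)
handle(e)
if x == x:
    x = x * (35 >= x)
e = x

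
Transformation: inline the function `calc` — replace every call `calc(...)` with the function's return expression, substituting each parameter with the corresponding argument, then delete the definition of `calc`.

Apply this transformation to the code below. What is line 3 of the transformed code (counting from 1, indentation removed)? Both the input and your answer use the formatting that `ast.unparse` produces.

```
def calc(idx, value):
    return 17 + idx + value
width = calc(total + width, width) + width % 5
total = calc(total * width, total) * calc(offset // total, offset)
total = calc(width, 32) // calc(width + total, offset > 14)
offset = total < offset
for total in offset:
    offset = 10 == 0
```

Transformed code:
width = 17 + (total + width) + width + width % 5
total = (17 + total * width + total) * (17 + offset // total + offset)
total = (17 + width + 32) // (17 + (width + total) + (offset > 14))
offset = total < offset
for total in offset:
    offset = 10 == 0

total = (17 + width + 32) // (17 + (width + total) + (offset > 14))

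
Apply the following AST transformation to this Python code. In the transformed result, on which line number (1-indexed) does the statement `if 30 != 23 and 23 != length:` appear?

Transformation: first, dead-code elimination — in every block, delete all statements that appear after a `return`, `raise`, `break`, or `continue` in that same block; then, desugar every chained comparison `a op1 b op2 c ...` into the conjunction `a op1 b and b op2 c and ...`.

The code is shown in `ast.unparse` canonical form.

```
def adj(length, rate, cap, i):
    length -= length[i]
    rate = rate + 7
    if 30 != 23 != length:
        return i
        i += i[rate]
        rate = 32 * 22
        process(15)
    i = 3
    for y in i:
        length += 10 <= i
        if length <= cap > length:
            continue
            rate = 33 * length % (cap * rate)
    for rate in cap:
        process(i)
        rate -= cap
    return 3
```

4

Transformed code:
def adj(length, rate, cap, i):
    length -= length[i]
    rate = rate + 7
    if 30 != 23 and 23 != length:
        return i
    i = 3
    for y in i:
        length += 10 <= i
        if length <= cap and cap > length:
            continue
    for rate in cap:
        process(i)
        rate -= cap
    return 3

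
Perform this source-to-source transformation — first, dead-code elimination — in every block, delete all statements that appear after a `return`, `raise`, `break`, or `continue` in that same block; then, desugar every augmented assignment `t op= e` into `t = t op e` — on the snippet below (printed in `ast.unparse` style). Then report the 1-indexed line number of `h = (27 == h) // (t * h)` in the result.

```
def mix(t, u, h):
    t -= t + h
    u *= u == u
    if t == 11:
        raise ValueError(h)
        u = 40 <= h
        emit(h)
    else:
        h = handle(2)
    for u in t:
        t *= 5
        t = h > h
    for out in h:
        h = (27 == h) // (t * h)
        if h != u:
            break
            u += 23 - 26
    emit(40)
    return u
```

Transformed code:
def mix(t, u, h):
    t = t - (t + h)
    u = u * (u == u)
    if t == 11:
        raise ValueError(h)
    else:
        h = handle(2)
    for u in t:
        t = t * 5
        t = h > h
    for out in h:
        h = (27 == h) // (t * h)
        if h != u:
            break
    emit(40)
    return u

12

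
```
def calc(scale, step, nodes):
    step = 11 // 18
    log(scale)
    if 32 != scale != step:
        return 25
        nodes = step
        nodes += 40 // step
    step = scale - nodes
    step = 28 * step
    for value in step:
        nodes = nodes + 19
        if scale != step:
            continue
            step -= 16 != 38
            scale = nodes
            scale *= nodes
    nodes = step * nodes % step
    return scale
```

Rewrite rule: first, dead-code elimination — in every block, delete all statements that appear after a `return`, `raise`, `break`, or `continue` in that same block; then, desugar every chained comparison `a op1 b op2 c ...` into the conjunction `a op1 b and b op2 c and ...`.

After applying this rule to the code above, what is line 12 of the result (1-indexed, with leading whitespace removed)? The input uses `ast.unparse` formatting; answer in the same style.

nodes = step * nodes % step

Transformed code:
def calc(scale, step, nodes):
    step = 11 // 18
    log(scale)
    if 32 != scale and scale != step:
        return 25
    step = scale - nodes
    step = 28 * step
    for value in step:
        nodes = nodes + 19
        if scale != step:
            continue
    nodes = step * nodes % step
    return scale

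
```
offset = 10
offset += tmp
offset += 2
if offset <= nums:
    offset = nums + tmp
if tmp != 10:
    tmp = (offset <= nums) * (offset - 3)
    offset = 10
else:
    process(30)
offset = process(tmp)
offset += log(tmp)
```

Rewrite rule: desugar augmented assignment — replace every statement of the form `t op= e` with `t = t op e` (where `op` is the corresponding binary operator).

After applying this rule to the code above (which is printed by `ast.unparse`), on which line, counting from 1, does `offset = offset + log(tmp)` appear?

Transformed code:
offset = 10
offset = offset + tmp
offset = offset + 2
if offset <= nums:
    offset = nums + tmp
if tmp != 10:
    tmp = (offset <= nums) * (offset - 3)
    offset = 10
else:
    process(30)
offset = process(tmp)
offset = offset + log(tmp)

12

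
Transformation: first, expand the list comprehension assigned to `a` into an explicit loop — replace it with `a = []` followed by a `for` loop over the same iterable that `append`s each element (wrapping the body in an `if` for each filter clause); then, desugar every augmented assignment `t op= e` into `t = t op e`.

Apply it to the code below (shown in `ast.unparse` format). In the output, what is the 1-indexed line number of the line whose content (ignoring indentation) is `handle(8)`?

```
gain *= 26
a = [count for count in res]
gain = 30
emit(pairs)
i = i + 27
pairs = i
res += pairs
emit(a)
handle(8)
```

Transformed code:
gain = gain * 26
a = []
for count in res:
    a.append(count)
gain = 30
emit(pairs)
i = i + 27
pairs = i
res = res + pairs
emit(a)
handle(8)

11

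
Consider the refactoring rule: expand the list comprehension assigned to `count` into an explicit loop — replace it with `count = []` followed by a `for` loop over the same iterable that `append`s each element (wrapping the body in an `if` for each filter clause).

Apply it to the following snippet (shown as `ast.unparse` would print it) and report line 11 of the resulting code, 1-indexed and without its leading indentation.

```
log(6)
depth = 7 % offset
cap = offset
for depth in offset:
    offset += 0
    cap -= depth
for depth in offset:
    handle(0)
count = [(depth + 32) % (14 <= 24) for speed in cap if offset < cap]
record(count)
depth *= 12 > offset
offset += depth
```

Transformed code:
log(6)
depth = 7 % offset
cap = offset
for depth in offset:
    offset += 0
    cap -= depth
for depth in offset:
    handle(0)
count = []
for speed in cap:
    if offset < cap:
        count.append((depth + 32) % (14 <= 24))
record(count)
depth *= 12 > offset
offset += depth

if offset < cap:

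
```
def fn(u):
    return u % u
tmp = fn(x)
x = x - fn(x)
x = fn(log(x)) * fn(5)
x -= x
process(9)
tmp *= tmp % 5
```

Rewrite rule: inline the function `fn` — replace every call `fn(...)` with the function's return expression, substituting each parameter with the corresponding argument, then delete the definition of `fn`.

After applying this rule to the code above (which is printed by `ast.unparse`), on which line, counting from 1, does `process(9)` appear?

5

Transformed code:
tmp = x % x
x = x - x % x
x = log(x) % log(x) * (5 % 5)
x -= x
process(9)
tmp *= tmp % 5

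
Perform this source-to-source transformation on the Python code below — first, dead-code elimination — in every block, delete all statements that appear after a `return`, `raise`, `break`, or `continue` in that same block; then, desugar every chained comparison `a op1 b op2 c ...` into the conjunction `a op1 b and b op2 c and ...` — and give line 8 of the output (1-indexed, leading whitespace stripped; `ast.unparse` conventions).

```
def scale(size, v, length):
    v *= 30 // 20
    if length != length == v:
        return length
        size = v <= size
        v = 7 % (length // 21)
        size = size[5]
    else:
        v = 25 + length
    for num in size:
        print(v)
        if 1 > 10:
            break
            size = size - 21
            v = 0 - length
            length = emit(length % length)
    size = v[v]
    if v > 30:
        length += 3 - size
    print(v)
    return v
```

print(v)

Transformed code:
def scale(size, v, length):
    v *= 30 // 20
    if length != length and length == v:
        return length
    else:
        v = 25 + length
    for num in size:
        print(v)
        if 1 > 10:
            break
    size = v[v]
    if v > 30:
        length += 3 - size
    print(v)
    return v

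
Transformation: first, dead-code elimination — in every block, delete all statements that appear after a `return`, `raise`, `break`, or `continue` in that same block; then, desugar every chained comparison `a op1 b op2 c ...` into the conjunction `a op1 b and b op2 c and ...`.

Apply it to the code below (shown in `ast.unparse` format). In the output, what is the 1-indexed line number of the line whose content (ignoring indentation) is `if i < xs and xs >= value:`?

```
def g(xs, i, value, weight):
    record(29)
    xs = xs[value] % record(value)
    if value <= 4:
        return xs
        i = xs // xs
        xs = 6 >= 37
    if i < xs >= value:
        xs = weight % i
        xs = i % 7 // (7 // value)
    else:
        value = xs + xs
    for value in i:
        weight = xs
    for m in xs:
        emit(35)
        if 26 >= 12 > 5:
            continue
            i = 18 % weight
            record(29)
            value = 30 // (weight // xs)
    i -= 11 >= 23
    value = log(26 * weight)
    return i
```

6

Transformed code:
def g(xs, i, value, weight):
    record(29)
    xs = xs[value] % record(value)
    if value <= 4:
        return xs
    if i < xs and xs >= value:
        xs = weight % i
        xs = i % 7 // (7 // value)
    else:
        value = xs + xs
    for value in i:
        weight = xs
    for m in xs:
        emit(35)
        if 26 >= 12 and 12 > 5:
            continue
    i -= 11 >= 23
    value = log(26 * weight)
    return i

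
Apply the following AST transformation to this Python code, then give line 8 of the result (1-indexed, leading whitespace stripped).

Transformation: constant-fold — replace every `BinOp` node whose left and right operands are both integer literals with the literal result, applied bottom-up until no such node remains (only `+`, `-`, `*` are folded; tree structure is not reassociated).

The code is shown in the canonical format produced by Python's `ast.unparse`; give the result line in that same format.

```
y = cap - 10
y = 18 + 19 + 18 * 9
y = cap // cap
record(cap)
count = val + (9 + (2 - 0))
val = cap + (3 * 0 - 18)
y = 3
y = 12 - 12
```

y = 0

Transformed code:
y = cap - 10
y = 199
y = cap // cap
record(cap)
count = val + 11
val = cap + -18
y = 3
y = 0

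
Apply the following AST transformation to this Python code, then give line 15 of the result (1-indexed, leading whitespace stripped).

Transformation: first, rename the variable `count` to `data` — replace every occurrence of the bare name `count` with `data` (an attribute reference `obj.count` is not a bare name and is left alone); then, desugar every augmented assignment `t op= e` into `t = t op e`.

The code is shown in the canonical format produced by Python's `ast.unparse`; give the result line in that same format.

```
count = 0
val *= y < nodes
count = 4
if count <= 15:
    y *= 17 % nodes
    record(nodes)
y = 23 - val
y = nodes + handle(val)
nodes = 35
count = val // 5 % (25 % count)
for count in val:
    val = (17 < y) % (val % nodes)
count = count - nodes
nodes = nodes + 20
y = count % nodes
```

Transformed code:
data = 0
val = val * (y < nodes)
data = 4
if data <= 15:
    y = y * (17 % nodes)
    record(nodes)
y = 23 - val
y = nodes + handle(val)
nodes = 35
data = val // 5 % (25 % data)
for data in val:
    val = (17 < y) % (val % nodes)
data = data - nodes
nodes = nodes + 20
y = data % nodes

y = data % nodes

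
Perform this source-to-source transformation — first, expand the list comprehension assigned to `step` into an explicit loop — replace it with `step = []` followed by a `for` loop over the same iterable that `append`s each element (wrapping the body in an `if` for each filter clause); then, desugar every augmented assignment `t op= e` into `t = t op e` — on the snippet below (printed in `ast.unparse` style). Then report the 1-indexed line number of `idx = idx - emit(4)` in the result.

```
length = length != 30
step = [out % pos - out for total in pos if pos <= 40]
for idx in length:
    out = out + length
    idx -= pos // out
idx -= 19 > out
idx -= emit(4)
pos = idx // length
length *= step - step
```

Transformed code:
length = length != 30
step = []
for total in pos:
    if pos <= 40:
        step.append(out % pos - out)
for idx in length:
    out = out + length
    idx = idx - pos // out
idx = idx - (19 > out)
idx = idx - emit(4)
pos = idx // length
length = length * (step - step)

10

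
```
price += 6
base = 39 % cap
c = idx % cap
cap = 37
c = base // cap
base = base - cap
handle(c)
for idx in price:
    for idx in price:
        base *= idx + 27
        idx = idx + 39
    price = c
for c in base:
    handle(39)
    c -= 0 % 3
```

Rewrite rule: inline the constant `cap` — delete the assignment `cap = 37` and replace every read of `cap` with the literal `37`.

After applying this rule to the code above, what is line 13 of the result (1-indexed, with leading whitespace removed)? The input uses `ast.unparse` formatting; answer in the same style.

handle(39)

Transformed code:
price += 6
base = 39 % 37
c = idx % 37
c = base // 37
base = base - 37
handle(c)
for idx in price:
    for idx in price:
        base *= idx + 27
        idx = idx + 39
    price = c
for c in base:
    handle(39)
    c -= 0 % 3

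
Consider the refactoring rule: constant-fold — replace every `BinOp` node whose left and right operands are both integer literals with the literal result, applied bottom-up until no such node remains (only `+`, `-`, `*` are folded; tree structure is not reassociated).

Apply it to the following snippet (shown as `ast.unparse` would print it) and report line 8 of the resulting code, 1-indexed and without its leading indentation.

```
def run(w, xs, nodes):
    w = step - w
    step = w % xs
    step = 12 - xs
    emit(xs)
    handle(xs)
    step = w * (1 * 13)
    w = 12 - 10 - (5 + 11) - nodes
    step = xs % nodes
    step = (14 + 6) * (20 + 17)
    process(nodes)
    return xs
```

w = -14 - nodes

Transformed code:
def run(w, xs, nodes):
    w = step - w
    step = w % xs
    step = 12 - xs
    emit(xs)
    handle(xs)
    step = w * 13
    w = -14 - nodes
    step = xs % nodes
    step = 740
    process(nodes)
    return xs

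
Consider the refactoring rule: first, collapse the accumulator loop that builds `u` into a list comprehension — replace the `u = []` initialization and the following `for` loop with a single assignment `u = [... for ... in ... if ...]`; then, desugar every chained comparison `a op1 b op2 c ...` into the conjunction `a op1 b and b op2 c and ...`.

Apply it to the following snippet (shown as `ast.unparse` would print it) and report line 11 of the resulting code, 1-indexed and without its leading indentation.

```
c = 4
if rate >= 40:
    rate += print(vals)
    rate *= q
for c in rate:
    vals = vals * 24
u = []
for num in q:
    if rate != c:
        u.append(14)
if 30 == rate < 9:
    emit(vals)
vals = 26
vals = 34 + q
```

Transformed code:
c = 4
if rate >= 40:
    rate += print(vals)
    rate *= q
for c in rate:
    vals = vals * 24
u = [14 for num in q if rate != c]
if 30 == rate and rate < 9:
    emit(vals)
vals = 26
vals = 34 + q

vals = 34 + q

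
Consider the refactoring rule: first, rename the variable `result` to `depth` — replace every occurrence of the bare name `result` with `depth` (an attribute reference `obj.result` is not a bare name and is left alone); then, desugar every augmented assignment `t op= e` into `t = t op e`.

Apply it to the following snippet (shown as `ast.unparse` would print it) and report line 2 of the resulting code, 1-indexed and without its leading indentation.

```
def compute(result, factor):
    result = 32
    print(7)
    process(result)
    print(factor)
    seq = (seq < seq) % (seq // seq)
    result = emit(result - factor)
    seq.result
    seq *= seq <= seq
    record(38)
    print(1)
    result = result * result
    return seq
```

depth = 32

Transformed code:
def compute(depth, factor):
    depth = 32
    print(7)
    process(depth)
    print(factor)
    seq = (seq < seq) % (seq // seq)
    depth = emit(depth - factor)
    seq.result
    seq = seq * (seq <= seq)
    record(38)
    print(1)
    depth = depth * depth
    return seq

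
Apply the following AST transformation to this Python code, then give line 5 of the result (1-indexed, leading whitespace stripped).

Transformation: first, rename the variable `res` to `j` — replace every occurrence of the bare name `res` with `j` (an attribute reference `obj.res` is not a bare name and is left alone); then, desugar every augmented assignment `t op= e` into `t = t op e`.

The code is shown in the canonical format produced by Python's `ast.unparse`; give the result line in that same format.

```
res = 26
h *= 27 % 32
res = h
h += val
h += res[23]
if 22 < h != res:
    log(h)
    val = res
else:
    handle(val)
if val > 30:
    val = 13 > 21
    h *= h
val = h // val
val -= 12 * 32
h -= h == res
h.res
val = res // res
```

Transformed code:
j = 26
h = h * (27 % 32)
j = h
h = h + val
h = h + j[23]
if 22 < h != j:
    log(h)
    val = j
else:
    handle(val)
if val > 30:
    val = 13 > 21
    h = h * h
val = h // val
val = val - 12 * 32
h = h - (h == j)
h.res
val = j // j

h = h + j[23]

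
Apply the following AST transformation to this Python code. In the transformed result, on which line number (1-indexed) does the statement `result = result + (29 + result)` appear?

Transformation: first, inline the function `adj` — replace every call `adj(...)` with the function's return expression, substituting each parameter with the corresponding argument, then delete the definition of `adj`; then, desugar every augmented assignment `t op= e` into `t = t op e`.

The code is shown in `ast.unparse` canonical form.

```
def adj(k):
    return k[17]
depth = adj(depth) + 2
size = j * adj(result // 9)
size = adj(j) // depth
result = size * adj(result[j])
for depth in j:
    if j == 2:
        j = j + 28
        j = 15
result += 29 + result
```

9

Transformed code:
depth = depth[17] + 2
size = j * (result // 9)[17]
size = j[17] // depth
result = size * result[j][17]
for depth in j:
    if j == 2:
        j = j + 28
        j = 15
result = result + (29 + result)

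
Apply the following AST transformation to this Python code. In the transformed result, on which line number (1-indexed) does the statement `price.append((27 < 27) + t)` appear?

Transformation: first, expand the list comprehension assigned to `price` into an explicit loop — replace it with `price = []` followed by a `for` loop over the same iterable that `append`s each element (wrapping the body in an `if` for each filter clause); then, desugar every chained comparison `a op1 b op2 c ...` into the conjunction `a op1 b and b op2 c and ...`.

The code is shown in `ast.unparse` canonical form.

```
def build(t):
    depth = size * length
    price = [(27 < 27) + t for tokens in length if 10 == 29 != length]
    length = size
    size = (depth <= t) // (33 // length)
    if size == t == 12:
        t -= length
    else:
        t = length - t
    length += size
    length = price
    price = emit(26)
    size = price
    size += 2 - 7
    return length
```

6

Transformed code:
def build(t):
    depth = size * length
    price = []
    for tokens in length:
        if 10 == 29 and 29 != length:
            price.append((27 < 27) + t)
    length = size
    size = (depth <= t) // (33 // length)
    if size == t and t == 12:
        t -= length
    else:
        t = length - t
    length += size
    length = price
    price = emit(26)
    size = price
    size += 2 - 7
    return length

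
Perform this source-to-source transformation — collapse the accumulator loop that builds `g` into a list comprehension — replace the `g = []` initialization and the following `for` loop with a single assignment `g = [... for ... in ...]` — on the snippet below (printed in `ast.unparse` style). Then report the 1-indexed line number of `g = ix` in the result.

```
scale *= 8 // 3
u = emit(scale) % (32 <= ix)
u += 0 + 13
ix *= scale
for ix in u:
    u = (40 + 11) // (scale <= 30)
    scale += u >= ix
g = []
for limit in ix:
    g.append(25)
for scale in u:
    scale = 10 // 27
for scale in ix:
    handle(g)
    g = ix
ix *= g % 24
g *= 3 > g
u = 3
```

Transformed code:
scale *= 8 // 3
u = emit(scale) % (32 <= ix)
u += 0 + 13
ix *= scale
for ix in u:
    u = (40 + 11) // (scale <= 30)
    scale += u >= ix
g = [25 for limit in ix]
for scale in u:
    scale = 10 // 27
for scale in ix:
    handle(g)
    g = ix
ix *= g % 24
g *= 3 > g
u = 3

13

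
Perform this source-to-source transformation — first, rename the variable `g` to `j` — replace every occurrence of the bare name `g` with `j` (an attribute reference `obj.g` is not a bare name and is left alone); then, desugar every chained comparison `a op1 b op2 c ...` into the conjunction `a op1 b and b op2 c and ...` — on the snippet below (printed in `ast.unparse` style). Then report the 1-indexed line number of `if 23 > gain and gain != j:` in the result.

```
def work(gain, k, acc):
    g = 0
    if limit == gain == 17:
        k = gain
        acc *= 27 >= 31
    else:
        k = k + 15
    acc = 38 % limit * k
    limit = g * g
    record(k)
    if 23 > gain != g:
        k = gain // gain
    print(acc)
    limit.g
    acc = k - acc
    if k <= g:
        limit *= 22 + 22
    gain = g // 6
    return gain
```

11

Transformed code:
def work(gain, k, acc):
    j = 0
    if limit == gain and gain == 17:
        k = gain
        acc *= 27 >= 31
    else:
        k = k + 15
    acc = 38 % limit * k
    limit = j * j
    record(k)
    if 23 > gain and gain != j:
        k = gain // gain
    print(acc)
    limit.g
    acc = k - acc
    if k <= j:
        limit *= 22 + 22
    gain = j // 6
    return gain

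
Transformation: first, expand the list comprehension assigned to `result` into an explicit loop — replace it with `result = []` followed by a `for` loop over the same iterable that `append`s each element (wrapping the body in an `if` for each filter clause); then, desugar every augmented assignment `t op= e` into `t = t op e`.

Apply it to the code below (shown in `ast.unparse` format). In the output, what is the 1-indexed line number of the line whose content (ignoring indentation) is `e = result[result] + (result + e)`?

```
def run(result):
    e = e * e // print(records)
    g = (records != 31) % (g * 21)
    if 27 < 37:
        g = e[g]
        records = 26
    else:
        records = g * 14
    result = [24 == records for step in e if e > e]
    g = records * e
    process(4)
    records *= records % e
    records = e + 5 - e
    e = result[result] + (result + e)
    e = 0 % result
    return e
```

Transformed code:
def run(result):
    e = e * e // print(records)
    g = (records != 31) % (g * 21)
    if 27 < 37:
        g = e[g]
        records = 26
    else:
        records = g * 14
    result = []
    for step in e:
        if e > e:
            result.append(24 == records)
    g = records * e
    process(4)
    records = records * (records % e)
    records = e + 5 - e
    e = result[result] + (result + e)
    e = 0 % result
    return e

17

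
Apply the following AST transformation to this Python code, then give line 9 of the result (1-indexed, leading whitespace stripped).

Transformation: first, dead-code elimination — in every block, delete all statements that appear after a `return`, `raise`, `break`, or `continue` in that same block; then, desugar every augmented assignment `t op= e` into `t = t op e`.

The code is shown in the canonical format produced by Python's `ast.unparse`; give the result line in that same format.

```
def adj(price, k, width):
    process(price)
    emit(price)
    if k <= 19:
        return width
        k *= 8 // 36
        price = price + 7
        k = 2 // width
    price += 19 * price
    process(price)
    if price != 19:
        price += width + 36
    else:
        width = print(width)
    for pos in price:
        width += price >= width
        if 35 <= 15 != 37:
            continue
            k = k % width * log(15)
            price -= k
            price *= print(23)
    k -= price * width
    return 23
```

Transformed code:
def adj(price, k, width):
    process(price)
    emit(price)
    if k <= 19:
        return width
    price = price + 19 * price
    process(price)
    if price != 19:
        price = price + (width + 36)
    else:
        width = print(width)
    for pos in price:
        width = width + (price >= width)
        if 35 <= 15 != 37:
            continue
    k = k - price * width
    return 23

price = price + (width + 36)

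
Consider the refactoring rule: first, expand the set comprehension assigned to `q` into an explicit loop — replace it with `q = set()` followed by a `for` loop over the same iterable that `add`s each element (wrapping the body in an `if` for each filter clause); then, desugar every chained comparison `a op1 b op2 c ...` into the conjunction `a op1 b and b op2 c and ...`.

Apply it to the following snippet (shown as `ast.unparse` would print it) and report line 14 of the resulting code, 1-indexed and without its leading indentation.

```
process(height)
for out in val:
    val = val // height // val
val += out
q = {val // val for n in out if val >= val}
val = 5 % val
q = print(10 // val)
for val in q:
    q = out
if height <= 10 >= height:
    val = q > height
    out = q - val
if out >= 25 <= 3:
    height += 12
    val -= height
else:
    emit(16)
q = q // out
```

Transformed code:
process(height)
for out in val:
    val = val // height // val
val += out
q = set()
for n in out:
    if val >= val:
        q.add(val // val)
val = 5 % val
q = print(10 // val)
for val in q:
    q = out
if height <= 10 and 10 >= height:
    val = q > height
    out = q - val
if out >= 25 and 25 <= 3:
    height += 12
    val -= height
else:
    emit(16)
q = q // out

val = q > height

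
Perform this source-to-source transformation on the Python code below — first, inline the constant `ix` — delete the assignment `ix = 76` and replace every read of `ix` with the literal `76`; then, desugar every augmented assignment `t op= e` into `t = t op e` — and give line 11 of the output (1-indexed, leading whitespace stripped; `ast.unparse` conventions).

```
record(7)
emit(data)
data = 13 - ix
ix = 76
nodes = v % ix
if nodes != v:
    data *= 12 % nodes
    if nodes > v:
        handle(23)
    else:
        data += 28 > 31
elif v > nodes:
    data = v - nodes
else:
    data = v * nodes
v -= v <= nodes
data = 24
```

Transformed code:
record(7)
emit(data)
data = 13 - 76
nodes = v % 76
if nodes != v:
    data = data * (12 % nodes)
    if nodes > v:
        handle(23)
    else:
        data = data + (28 > 31)
elif v > nodes:
    data = v - nodes
else:
    data = v * nodes
v = v - (v <= nodes)
data = 24

elif v > nodes:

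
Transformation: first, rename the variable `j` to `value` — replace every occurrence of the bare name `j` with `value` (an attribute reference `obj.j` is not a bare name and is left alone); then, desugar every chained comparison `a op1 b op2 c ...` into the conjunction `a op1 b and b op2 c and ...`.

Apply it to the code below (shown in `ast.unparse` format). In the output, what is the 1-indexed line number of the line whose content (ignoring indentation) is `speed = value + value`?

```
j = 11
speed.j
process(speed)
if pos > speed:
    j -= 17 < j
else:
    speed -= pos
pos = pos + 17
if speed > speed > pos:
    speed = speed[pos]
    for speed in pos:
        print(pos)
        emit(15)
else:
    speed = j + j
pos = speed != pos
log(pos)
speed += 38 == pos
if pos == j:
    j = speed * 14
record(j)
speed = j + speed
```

Transformed code:
value = 11
speed.j
process(speed)
if pos > speed:
    value -= 17 < value
else:
    speed -= pos
pos = pos + 17
if speed > speed and speed > pos:
    speed = speed[pos]
    for speed in pos:
        print(pos)
        emit(15)
else:
    speed = value + value
pos = speed != pos
log(pos)
speed += 38 == pos
if pos == value:
    value = speed * 14
record(value)
speed = value + speed

15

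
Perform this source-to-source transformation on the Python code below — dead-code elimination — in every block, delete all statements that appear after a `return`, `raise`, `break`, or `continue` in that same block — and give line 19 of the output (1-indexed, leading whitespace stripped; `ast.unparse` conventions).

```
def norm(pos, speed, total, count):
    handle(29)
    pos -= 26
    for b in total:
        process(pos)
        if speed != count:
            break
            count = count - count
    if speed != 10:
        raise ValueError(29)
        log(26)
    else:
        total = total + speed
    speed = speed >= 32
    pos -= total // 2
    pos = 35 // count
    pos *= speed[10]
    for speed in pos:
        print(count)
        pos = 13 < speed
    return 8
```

return 8

Transformed code:
def norm(pos, speed, total, count):
    handle(29)
    pos -= 26
    for b in total:
        process(pos)
        if speed != count:
            break
    if speed != 10:
        raise ValueError(29)
    else:
        total = total + speed
    speed = speed >= 32
    pos -= total // 2
    pos = 35 // count
    pos *= speed[10]
    for speed in pos:
        print(count)
        pos = 13 < speed
    return 8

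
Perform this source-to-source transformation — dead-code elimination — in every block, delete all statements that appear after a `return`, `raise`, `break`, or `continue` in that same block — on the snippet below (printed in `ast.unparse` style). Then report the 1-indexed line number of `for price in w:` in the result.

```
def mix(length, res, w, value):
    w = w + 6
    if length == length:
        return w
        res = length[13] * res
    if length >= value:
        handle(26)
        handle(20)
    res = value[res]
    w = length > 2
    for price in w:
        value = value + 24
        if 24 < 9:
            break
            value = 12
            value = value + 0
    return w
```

Transformed code:
def mix(length, res, w, value):
    w = w + 6
    if length == length:
        return w
    if length >= value:
        handle(26)
        handle(20)
    res = value[res]
    w = length > 2
    for price in w:
        value = value + 24
        if 24 < 9:
            break
    return w

10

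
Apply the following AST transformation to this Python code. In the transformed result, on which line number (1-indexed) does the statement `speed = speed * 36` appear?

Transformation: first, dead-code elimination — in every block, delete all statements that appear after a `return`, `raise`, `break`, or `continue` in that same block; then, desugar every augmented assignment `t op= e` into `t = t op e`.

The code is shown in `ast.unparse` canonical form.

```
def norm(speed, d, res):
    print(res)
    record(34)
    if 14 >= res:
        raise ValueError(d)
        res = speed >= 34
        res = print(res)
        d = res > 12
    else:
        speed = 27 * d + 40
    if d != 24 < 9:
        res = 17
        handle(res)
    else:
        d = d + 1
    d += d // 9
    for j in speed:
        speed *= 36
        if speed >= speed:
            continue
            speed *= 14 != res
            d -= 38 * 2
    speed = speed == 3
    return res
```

Transformed code:
def norm(speed, d, res):
    print(res)
    record(34)
    if 14 >= res:
        raise ValueError(d)
    else:
        speed = 27 * d + 40
    if d != 24 < 9:
        res = 17
        handle(res)
    else:
        d = d + 1
    d = d + d // 9
    for j in speed:
        speed = speed * 36
        if speed >= speed:
            continue
    speed = speed == 3
    return res

15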